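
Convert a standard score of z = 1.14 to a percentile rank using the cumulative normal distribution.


CDF(z) = 0.5 * (1 + erf(z/sqrt(2)))
erf(0.8061) = 0.7457
CDF = 0.8729
Percentile rank = 0.8729 * 100 = 87.29

87.29


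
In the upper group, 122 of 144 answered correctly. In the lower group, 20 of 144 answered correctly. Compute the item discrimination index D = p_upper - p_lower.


p_upper = 122/144 = 0.8472
p_lower = 20/144 = 0.1389
D = 0.8472 - 0.1389 = 0.7083

0.7083


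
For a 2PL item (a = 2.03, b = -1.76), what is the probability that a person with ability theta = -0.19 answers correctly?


a*(theta - b) = 2.03 * (-0.19 - -1.76) = 3.1871
exp(-3.1871) = 0.0413
P = 1 / (1 + 0.0413)
P = 0.9603

0.9603


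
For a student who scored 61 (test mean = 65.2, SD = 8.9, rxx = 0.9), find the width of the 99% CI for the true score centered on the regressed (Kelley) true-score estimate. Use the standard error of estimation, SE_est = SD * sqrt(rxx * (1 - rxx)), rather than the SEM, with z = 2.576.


True score estimate = 0.9*61 + 0.1*65.2 = 61.42
SE_est = SD * sqrt(rxx * (1 - rxx)) = 8.9 * sqrt(0.9 * 0.1) = 8.9 * sqrt(0.09) = 2.67
CI = T_est +/- z * SE_est, so width = 2 * z * SE_est = 2 * 2.576 * 2.67
Width = 13.7558

13.7558


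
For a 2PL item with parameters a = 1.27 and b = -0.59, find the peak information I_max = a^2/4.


For 2PL, max info at theta = b = -0.59
I_max = a^2 / 4 = 1.27^2 / 4
= 1.6129 / 4
I_max = 0.4032

0.4032


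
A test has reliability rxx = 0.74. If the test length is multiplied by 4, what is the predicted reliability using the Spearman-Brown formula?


r_new = (n * rxx) / (1 + (n-1) * rxx)
r_new = (4 * 0.74) / (1 + 3 * 0.74)
r_new = 2.96 / 3.22
r_new = 0.9193

0.9193


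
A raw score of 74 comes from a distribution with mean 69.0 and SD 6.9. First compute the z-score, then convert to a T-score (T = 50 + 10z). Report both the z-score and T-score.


z = (X - mean) / SD = (74 - 69.0) / 6.9
z = 5.0 / 6.9
z = 0.7246
T-score = T = 50 + 10z
Carry z at full precision (z = 5.0 / 6.9) into the conversion:
T-score = 50 + 10 * (5.0 / 6.9) = 50 + 50 / 6.9
T-score = 50 + 7.2464
T-score = 57.2464

57.2464


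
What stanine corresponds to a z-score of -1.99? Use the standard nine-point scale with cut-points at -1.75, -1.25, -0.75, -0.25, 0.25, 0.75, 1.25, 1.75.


Stanine boundaries: [-1.75, -1.25, -0.75, -0.25, 0.25, 0.75, 1.25, 1.75]
z = -1.99
Check each boundary:
  z < -1.75
  z < -1.25
  z < -0.75
  z < -0.25
  z < 0.25
  z < 0.75
  z < 1.25
  z < 1.75
Highest qualifying boundary gives stanine = 1

1


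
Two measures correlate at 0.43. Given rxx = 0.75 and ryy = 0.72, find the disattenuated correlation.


r_corrected = rxy / sqrt(rxx * ryy)
= 0.43 / sqrt(0.75 * 0.72)
= 0.43 / sqrt(0.54)
= 0.43 / 0.734847
r_corrected = 0.5852

0.5852


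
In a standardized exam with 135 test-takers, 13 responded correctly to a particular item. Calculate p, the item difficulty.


Item difficulty p = number correct / total examinees
p = 13 / 135
p = 0.0963

0.0963


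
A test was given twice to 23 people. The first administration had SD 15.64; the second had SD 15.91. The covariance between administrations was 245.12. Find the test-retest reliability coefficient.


r = cov(X,Y) / (SD_X * SD_Y)
r = 245.12 / (15.64 * 15.91)
r = 245.12 / 248.8324
r = 0.9851

0.9851


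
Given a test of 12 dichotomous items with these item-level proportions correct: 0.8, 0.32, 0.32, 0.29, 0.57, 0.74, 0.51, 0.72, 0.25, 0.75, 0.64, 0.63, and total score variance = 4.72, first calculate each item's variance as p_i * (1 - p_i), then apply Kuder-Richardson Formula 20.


For each item, compute p_i * q_i:
  Item 1: 0.8 * 0.2 = 0.16
  Item 2: 0.32 * 0.68 = 0.2176
  Item 3: 0.32 * 0.68 = 0.2176
  Item 4: 0.29 * 0.71 = 0.2059
  Item 5: 0.57 * 0.43 = 0.2451
  Item 6: 0.74 * 0.26 = 0.1924
  Item 7: 0.51 * 0.49 = 0.2499
  Item 8: 0.72 * 0.28 = 0.2016
  Item 9: 0.25 * 0.75 = 0.1875
  Item 10: 0.75 * 0.25 = 0.1875
  Item 11: 0.64 * 0.36 = 0.2304
  Item 12: 0.63 * 0.37 = 0.2331
Sum(p_i * q_i) = 0.16 + 0.2176 + 0.2176 + 0.2059 + 0.2451 + 0.1924 + 0.2499 + 0.2016 + 0.1875 + 0.1875 + 0.2304 + 0.2331 = 2.5286
KR-20 = (k/(k-1)) * (1 - Sum(p_i*q_i) / Var_total)
= (12/11) * (1 - 2.5286/4.72)
= 1.0909 * 0.4643
KR-20 = 0.5065

0.5065


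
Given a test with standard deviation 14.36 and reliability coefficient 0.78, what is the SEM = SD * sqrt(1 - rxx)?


SEM = SD * sqrt(1 - rxx)
SEM = 14.36 * sqrt(1 - 0.78)
SEM = 14.36 * sqrt(0.22) = 14.36 * 0.469042
SEM = 6.7354

6.7354


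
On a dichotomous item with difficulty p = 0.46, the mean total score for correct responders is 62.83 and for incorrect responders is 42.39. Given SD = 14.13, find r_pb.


q = 1 - p = 0.54
rpb = ((M1 - M0) / SD) * sqrt(p * q)
rpb = ((62.83 - 42.39) / 14.13) * sqrt(0.46 * 0.54)
rpb = 0.721

0.721


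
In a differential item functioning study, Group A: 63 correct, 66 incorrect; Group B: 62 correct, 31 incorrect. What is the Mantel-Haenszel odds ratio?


Odds_A = 63/66 = 0.9545
Odds_B = 62/31 = 2.0
OR = Odds_A / Odds_B = 0.9545 / 2.0
Exactly, OR = (63 * 31) / (66 * 62) = 1953 / 4092
OR = 0.4773

0.4773


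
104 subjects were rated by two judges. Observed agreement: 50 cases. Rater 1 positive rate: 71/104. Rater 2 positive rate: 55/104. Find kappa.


P_o = 50/104 = 0.480769
P_e = (71*55 + 33*49) / 10816 = 0.51054
kappa = (P_o - P_e) / (1 - P_e)
kappa = (0.480769 - 0.51054) / (1 - 0.51054)
kappa = -0.0608

-0.0608


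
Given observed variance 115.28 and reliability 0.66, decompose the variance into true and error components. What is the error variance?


var_true = rxx * var_obs = 0.66 * 115.28 = 76.0848
var_error = var_obs - var_true
var_error = 115.28 - 76.0848
var_error = 39.1952

39.1952


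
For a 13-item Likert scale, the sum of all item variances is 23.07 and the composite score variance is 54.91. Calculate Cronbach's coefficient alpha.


alpha = (k/(k-1)) * (1 - sum(si^2)/s_total^2)
= (13/12) * (1 - 23.07/54.91)
alpha = 0.6282

0.6282


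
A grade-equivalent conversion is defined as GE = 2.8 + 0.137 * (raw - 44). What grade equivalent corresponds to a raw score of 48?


raw - median = 48 - 44 = 4
slope * diff = 0.137 * 4 = 0.548
GE = 2.8 + 0.548
GE = 3.348

3.348


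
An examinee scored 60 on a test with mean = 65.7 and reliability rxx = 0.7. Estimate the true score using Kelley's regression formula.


T_est = rxx * X + (1 - rxx) * mean
T_est = 0.7 * 60 + 0.3 * 65.7
T_est = 42.0 + 19.71
T_est = 61.71

61.71


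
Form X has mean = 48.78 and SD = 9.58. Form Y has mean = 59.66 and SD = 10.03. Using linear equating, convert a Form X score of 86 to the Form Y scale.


slope = SD_Y / SD_X = 10.03 / 9.58 ~ 1.047
intercept = mean_Y - slope * mean_X = 59.66 - (10.03 / 9.58) * 48.78 ~ 8.5887
Y = slope * X + intercept. To avoid rounding drift from the rounded slope/intercept, evaluate the equivalent form Y = mean_Y + SD_Y * (X - mean_X) / SD_X at full precision:
Y = 59.66 + 10.03 * (86 - 48.78) / 9.58
Y = 59.66 + 10.03 * 37.22 / 9.58
Y = 59.66 + 373.3166 / 9.58
Y = 59.66 + 38.9683
Y = 98.6283

98.6283


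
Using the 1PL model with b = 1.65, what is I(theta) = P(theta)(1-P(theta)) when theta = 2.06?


P = 1/(1+exp(-(2.06-1.65))) = 0.6011
I = P*(1-P) = 0.6011 * 0.3989
I = 0.2398

0.2398


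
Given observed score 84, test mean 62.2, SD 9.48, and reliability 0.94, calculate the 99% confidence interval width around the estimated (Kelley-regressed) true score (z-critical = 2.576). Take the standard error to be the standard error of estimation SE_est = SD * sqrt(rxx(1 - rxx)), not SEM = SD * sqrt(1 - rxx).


True score estimate = 0.94*84 + 0.06*62.2 = 82.692
SE_est = SD * sqrt(rxx * (1 - rxx)) = 9.48 * sqrt(0.94 * 0.06) = 9.48 * sqrt(0.0564) = 2.251375
CI = T_est +/- z * SE_est, so width = 2 * z * SE_est = 2 * 2.576 * 2.251375
Width = 11.5991

11.5991


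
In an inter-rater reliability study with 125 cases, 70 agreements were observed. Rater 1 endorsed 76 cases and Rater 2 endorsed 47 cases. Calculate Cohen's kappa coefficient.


P_o = 70/125 = 0.56
P_e = (76*47 + 49*78) / 15625 = 0.473216
kappa = (P_o - P_e) / (1 - P_e)
kappa = (0.56 - 0.473216) / (1 - 0.473216)
kappa = 0.1647

0.1647


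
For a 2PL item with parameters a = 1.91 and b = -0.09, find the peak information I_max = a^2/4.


For 2PL, max info at theta = b = -0.09
I_max = a^2 / 4 = 1.91^2 / 4
= 3.6481 / 4
I_max = 0.912

0.912


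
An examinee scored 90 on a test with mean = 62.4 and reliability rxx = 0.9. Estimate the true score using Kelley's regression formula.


T_est = rxx * X + (1 - rxx) * mean
T_est = 0.9 * 90 + 0.1 * 62.4
T_est = 81.0 + 6.24
T_est = 87.24

87.24


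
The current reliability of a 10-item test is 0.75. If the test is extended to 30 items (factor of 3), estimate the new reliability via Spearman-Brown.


r_new = (n * rxx) / (1 + (n-1) * rxx)
r_new = (3 * 0.75) / (1 + 2 * 0.75)
r_new = 2.25 / 2.5
r_new = 0.9

0.9


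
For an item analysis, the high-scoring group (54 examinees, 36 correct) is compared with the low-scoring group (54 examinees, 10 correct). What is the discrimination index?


p_upper = 36/54 = 0.6667
p_lower = 10/54 = 0.1852
D = 0.6667 - 0.1852 = 0.4815

0.4815


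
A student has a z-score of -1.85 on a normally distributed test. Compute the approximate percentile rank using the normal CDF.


CDF(z) = 0.5 * (1 + erf(z/sqrt(2)))
erf(-1.3081) = -0.9357
CDF = 0.0322
Percentile rank = 0.0322 * 100 = 3.22

3.22


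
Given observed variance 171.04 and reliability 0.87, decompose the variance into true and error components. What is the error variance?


var_true = rxx * var_obs = 0.87 * 171.04 = 148.8048
var_error = var_obs - var_true
var_error = 171.04 - 148.8048
var_error = 22.2352

22.2352


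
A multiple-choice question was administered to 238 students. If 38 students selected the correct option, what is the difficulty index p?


Item difficulty p = number correct / total examinees
p = 38 / 238
p = 0.1597

0.1597


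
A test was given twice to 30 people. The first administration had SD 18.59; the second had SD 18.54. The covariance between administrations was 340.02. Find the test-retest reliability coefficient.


r = cov(X,Y) / (SD_X * SD_Y)
r = 340.02 / (18.59 * 18.54)
r = 340.02 / 344.6586
r = 0.9865

0.9865


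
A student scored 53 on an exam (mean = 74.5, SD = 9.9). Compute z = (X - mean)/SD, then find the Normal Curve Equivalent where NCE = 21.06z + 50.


z = (X - mean) / SD = (53 - 74.5) / 9.9
z = -21.5 / 9.9
z = -2.1717
NCE = NCE = 21.06z + 50
Carry z at full precision (z = -21.5 / 9.9) into the conversion:
NCE = 21.06 * (-21.5 / 9.9) + 50 = -452.79 / 9.9 + 50
NCE = -45.7364 + 50
NCE = 4.2636

4.2636


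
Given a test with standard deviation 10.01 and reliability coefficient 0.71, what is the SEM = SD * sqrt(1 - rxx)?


SEM = SD * sqrt(1 - rxx)
SEM = 10.01 * sqrt(1 - 0.71)
SEM = 10.01 * sqrt(0.29) = 10.01 * 0.538516
SEM = 5.3905

5.3905


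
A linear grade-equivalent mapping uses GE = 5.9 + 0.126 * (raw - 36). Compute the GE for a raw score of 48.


raw - median = 48 - 36 = 12
slope * diff = 0.126 * 12 = 1.512
GE = 5.9 + 1.512
GE = 7.412

7.412


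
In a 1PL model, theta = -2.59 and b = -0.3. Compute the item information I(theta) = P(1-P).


P = 1/(1+exp(-(-2.59--0.3))) = 0.092
I = P*(1-P) = 0.092 * 0.908
I = 0.0835

0.0835


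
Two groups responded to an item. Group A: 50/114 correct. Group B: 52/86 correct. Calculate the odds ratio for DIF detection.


Odds_A = 50/64 = 0.7812
Odds_B = 52/34 = 1.5294
OR = Odds_A / Odds_B = 0.7812 / 1.5294
Exactly, OR = (50 * 34) / (64 * 52) = 1700 / 3328
OR = 0.5108

0.5108


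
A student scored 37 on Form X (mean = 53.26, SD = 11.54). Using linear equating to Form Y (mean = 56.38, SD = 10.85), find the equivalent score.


slope = SD_Y / SD_X = 10.85 / 11.54 ~ 0.9402
intercept = mean_Y - slope * mean_X = 56.38 - (10.85 / 11.54) * 53.26 ~ 6.3045
Y = slope * X + intercept. To avoid rounding drift from the rounded slope/intercept, evaluate the equivalent form Y = mean_Y + SD_Y * (X - mean_X) / SD_X at full precision:
Y = 56.38 + 10.85 * (37 - 53.26) / 11.54
Y = 56.38 - 10.85 * 16.26 / 11.54
Y = 56.38 - 176.421 / 11.54
Y = 56.38 - 15.2878
Y = 41.0922

41.0922


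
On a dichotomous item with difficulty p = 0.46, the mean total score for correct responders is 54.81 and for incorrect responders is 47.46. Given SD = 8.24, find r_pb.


q = 1 - p = 0.54
rpb = ((M1 - M0) / SD) * sqrt(p * q)
rpb = ((54.81 - 47.46) / 8.24) * sqrt(0.46 * 0.54)
rpb = 0.4446

0.4446


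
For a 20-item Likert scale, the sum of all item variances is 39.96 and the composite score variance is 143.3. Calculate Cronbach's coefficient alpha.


alpha = (k/(k-1)) * (1 - sum(si^2)/s_total^2)
= (20/19) * (1 - 39.96/143.3)
alpha = 0.7591

0.7591


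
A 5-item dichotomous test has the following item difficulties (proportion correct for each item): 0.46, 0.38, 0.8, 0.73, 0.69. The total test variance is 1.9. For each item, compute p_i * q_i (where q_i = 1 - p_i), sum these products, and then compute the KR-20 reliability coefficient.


For each item, compute p_i * q_i:
  Item 1: 0.46 * 0.54 = 0.2484
  Item 2: 0.38 * 0.62 = 0.2356
  Item 3: 0.8 * 0.2 = 0.16
  Item 4: 0.73 * 0.27 = 0.1971
  Item 5: 0.69 * 0.31 = 0.2139
Sum(p_i * q_i) = 0.2484 + 0.2356 + 0.16 + 0.1971 + 0.2139 = 1.055
KR-20 = (k/(k-1)) * (1 - Sum(p_i*q_i) / Var_total)
= (5/4) * (1 - 1.055/1.9)
= 1.25 * 0.4447
KR-20 = 0.5559

0.5559


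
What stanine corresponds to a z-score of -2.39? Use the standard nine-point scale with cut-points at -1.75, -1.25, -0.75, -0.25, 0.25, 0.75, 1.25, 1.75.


Stanine boundaries: [-1.75, -1.25, -0.75, -0.25, 0.25, 0.75, 1.25, 1.75]
z = -2.39
Check each boundary:
  z < -1.75
  z < -1.25
  z < -0.75
  z < -0.25
  z < 0.25
  z < 0.75
  z < 1.25
  z < 1.75
Highest qualifying boundary gives stanine = 1

1


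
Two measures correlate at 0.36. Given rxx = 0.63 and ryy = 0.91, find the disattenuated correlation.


r_corrected = rxy / sqrt(rxx * ryy)
= 0.36 / sqrt(0.63 * 0.91)
= 0.36 / sqrt(0.5733)
= 0.36 / 0.757166
r_corrected = 0.4755

0.4755


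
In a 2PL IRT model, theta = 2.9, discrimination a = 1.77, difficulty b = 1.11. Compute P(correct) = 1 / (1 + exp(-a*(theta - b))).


a*(theta - b) = 1.77 * (2.9 - 1.11) = 3.1683
exp(-3.1683) = 0.0421
P = 1 / (1 + 0.0421)
P = 0.9596

0.9596


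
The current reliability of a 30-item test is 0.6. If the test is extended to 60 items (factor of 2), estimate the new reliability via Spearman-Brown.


r_new = (n * rxx) / (1 + (n-1) * rxx)
r_new = (2 * 0.6) / (1 + 1 * 0.6)
r_new = 1.2 / 1.6
r_new = 0.75

0.75


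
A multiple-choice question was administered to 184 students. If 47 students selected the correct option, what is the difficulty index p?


Item difficulty p = number correct / total examinees
p = 47 / 184
p = 0.2554

0.2554


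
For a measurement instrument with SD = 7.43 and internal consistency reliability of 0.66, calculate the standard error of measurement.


SEM = SD * sqrt(1 - rxx)
SEM = 7.43 * sqrt(1 - 0.66)
SEM = 7.43 * sqrt(0.34) = 7.43 * 0.583095
SEM = 4.3324

4.3324


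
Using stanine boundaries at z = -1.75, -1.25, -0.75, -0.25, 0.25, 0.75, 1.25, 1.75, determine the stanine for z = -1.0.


Stanine boundaries: [-1.75, -1.25, -0.75, -0.25, 0.25, 0.75, 1.25, 1.75]
z = -1.0
Check each boundary:
  z >= -1.75 -> could be stanine 2
  z >= -1.25 -> could be stanine 3
  z < -0.75
  z < -0.25
  z < 0.25
  z < 0.75
  z < 1.25
  z < 1.75
Highest qualifying boundary gives stanine = 3

3


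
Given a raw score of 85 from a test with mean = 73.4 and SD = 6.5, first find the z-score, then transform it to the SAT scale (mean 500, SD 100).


z = (X - mean) / SD = (85 - 73.4) / 6.5
z = 11.6 / 6.5
z = 1.7846
SAT-scale = SAT = 500 + 100z
Carry z at full precision (z = 11.6 / 6.5) into the conversion:
SAT-scale = 500 + 100 * (11.6 / 6.5) = 500 + 1160 / 6.5
SAT-scale = 500 + 178.4615
SAT-scale = 678.4615

678.4615


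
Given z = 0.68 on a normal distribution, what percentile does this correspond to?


CDF(z) = 0.5 * (1 + erf(z/sqrt(2)))
erf(0.4808) = 0.5035
CDF = 0.7517
Percentile rank = 0.7517 * 100 = 75.17

75.17


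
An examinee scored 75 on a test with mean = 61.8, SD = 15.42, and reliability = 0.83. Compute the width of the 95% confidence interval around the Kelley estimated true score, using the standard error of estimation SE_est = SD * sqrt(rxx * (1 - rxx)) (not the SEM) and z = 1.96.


True score estimate = 0.83*75 + 0.17*61.8 = 72.756
SE_est = SD * sqrt(rxx * (1 - rxx)) = 15.42 * sqrt(0.83 * 0.17) = 15.42 * sqrt(0.1411) = 5.792258
CI = T_est +/- z * SE_est, so width = 2 * z * SE_est = 2 * 1.96 * 5.792258
Width = 22.7057

22.7057


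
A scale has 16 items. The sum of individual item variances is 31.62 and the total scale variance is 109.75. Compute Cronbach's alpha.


alpha = (k/(k-1)) * (1 - sum(si^2)/s_total^2)
= (16/15) * (1 - 31.62/109.75)
alpha = 0.7594

0.7594


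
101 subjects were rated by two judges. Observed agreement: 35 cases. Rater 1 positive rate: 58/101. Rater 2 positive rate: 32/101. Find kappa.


P_o = 35/101 = 0.346535
P_e = (58*32 + 43*69) / 10201 = 0.472797
kappa = (P_o - P_e) / (1 - P_e)
kappa = (0.346535 - 0.472797) / (1 - 0.472797)
kappa = -0.2395

-0.2395


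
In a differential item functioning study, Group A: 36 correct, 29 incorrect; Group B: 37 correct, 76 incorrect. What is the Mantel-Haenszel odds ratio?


Odds_A = 36/29 = 1.2414
Odds_B = 37/76 = 0.4868
OR = Odds_A / Odds_B = 1.2414 / 0.4868
Exactly, OR = (36 * 76) / (29 * 37) = 2736 / 1073
OR = 2.5499

2.5499


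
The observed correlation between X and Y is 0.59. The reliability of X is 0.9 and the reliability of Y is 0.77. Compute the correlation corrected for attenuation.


r_corrected = rxy / sqrt(rxx * ryy)
= 0.59 / sqrt(0.9 * 0.77)
= 0.59 / sqrt(0.693)
= 0.59 / 0.832466
r_corrected = 0.7087

0.7087


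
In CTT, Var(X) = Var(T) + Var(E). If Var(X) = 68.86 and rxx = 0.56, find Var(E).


var_true = rxx * var_obs = 0.56 * 68.86 = 38.5616
var_error = var_obs - var_true
var_error = 68.86 - 38.5616
var_error = 30.2984

30.2984


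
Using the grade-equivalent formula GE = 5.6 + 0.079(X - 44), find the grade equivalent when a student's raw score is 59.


raw - median = 59 - 44 = 15
slope * diff = 0.079 * 15 = 1.185
GE = 5.6 + 1.185
GE = 6.785

6.785


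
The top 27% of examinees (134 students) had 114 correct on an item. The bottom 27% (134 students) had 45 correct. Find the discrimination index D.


p_upper = 114/134 = 0.8507
p_lower = 45/134 = 0.3358
D = 0.8507 - 0.3358 = 0.5149

0.5149


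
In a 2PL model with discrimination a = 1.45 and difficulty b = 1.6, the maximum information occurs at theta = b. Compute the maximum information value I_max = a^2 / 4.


For 2PL, max info at theta = b = 1.6
I_max = a^2 / 4 = 1.45^2 / 4
= 2.1025 / 4
I_max = 0.5256

0.5256


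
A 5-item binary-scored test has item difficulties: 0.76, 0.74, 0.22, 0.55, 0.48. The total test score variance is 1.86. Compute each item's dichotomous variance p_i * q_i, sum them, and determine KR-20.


For each item, compute p_i * q_i:
  Item 1: 0.76 * 0.24 = 0.1824
  Item 2: 0.74 * 0.26 = 0.1924
  Item 3: 0.22 * 0.78 = 0.1716
  Item 4: 0.55 * 0.45 = 0.2475
  Item 5: 0.48 * 0.52 = 0.2496
Sum(p_i * q_i) = 0.1824 + 0.1924 + 0.1716 + 0.2475 + 0.2496 = 1.0435
KR-20 = (k/(k-1)) * (1 - Sum(p_i*q_i) / Var_total)
= (5/4) * (1 - 1.0435/1.86)
= 1.25 * 0.439
KR-20 = 0.5487

0.5487


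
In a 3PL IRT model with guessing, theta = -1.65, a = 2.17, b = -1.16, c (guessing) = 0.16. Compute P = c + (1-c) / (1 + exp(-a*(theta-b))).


logit = 2.17*(-1.65 - -1.16) = -1.0633
P* = 1/(1 + exp(--1.0633)) = 0.2567
P = 0.16 + (1 - 0.16) * 0.2567
P = 0.3756

0.3756


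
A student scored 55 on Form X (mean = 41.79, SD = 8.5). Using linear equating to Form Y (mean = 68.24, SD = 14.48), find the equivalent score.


slope = SD_Y / SD_X = 14.48 / 8.5 ~ 1.7035
intercept = mean_Y - slope * mean_X = 68.24 - (14.48 / 8.5) * 41.79 ~ -2.9505
Y = slope * X + intercept. To avoid rounding drift from the rounded slope/intercept, evaluate the equivalent form Y = mean_Y + SD_Y * (X - mean_X) / SD_X at full precision:
Y = 68.24 + 14.48 * (55 - 41.79) / 8.5
Y = 68.24 + 14.48 * 13.21 / 8.5
Y = 68.24 + 191.2808 / 8.5
Y = 68.24 + 22.5036
Y = 90.7436

90.7436


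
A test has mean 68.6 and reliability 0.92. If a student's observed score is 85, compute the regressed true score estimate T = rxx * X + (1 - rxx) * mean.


T_est = rxx * X + (1 - rxx) * mean
T_est = 0.92 * 85 + 0.08 * 68.6
T_est = 78.2 + 5.488
T_est = 83.688

83.688


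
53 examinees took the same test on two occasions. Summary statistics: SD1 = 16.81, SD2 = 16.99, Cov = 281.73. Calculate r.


r = cov(X,Y) / (SD_X * SD_Y)
r = 281.73 / (16.81 * 16.99)
r = 281.73 / 285.6019
r = 0.9864

0.9864


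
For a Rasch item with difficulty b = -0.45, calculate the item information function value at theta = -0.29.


P = 1/(1+exp(-(-0.29--0.45))) = 0.5399
I = P*(1-P) = 0.5399 * 0.4601
I = 0.2484

0.2484


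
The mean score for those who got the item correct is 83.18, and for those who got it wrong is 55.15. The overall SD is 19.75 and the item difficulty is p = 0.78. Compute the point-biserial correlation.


q = 1 - p = 0.22
rpb = ((M1 - M0) / SD) * sqrt(p * q)
rpb = ((83.18 - 55.15) / 19.75) * sqrt(0.78 * 0.22)
rpb = 0.5879

0.5879


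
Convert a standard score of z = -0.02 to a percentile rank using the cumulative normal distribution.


CDF(z) = 0.5 * (1 + erf(z/sqrt(2)))
erf(-0.0141) = -0.016
CDF = 0.492
Percentile rank = 0.492 * 100 = 49.2

49.2


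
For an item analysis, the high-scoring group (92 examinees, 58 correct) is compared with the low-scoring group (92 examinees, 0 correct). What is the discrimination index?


p_upper = 58/92 = 0.6304
p_lower = 0/92 = 0.0
D = 0.6304 - 0.0 = 0.6304

0.6304


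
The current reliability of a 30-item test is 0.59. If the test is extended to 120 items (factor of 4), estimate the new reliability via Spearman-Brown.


r_new = (n * rxx) / (1 + (n-1) * rxx)
r_new = (4 * 0.59) / (1 + 3 * 0.59)
r_new = 2.36 / 2.77
r_new = 0.852

0.852


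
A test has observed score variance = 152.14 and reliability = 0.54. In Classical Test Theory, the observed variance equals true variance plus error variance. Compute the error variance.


var_true = rxx * var_obs = 0.54 * 152.14 = 82.1556
var_error = var_obs - var_true
var_error = 152.14 - 82.1556
var_error = 69.9844

69.9844


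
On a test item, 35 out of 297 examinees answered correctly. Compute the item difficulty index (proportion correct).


Item difficulty p = number correct / total examinees
p = 35 / 297
p = 0.1178

0.1178


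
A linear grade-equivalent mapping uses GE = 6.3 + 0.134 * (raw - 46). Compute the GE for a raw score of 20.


raw - median = 20 - 46 = -26
slope * diff = 0.134 * -26 = -3.484
GE = 6.3 + -3.484
GE = 2.816

2.816


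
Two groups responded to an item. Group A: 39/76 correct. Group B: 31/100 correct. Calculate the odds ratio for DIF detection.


Odds_A = 39/37 = 1.0541
Odds_B = 31/69 = 0.4493
OR = Odds_A / Odds_B = 1.0541 / 0.4493
Exactly, OR = (39 * 69) / (37 * 31) = 2691 / 1147
OR = 2.3461

2.3461


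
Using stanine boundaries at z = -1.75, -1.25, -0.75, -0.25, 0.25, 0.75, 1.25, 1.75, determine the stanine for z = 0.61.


Stanine boundaries: [-1.75, -1.25, -0.75, -0.25, 0.25, 0.75, 1.25, 1.75]
z = 0.61
Check each boundary:
  z >= -1.75 -> could be stanine 2
  z >= -1.25 -> could be stanine 3
  z >= -0.75 -> could be stanine 4
  z >= -0.25 -> could be stanine 5
  z >= 0.25 -> could be stanine 6
  z < 0.75
  z < 1.25
  z < 1.75
Highest qualifying boundary gives stanine = 6

6


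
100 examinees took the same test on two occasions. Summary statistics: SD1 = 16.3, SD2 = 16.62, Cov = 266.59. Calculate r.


r = cov(X,Y) / (SD_X * SD_Y)
r = 266.59 / (16.3 * 16.62)
r = 266.59 / 270.906
r = 0.9841

0.9841


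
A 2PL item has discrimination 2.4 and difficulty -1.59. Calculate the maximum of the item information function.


For 2PL, max info at theta = b = -1.59
I_max = a^2 / 4 = 2.4^2 / 4
= 5.76 / 4
I_max = 1.44

1.44


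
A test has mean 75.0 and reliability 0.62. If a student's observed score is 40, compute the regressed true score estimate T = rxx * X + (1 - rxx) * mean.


T_est = rxx * X + (1 - rxx) * mean
T_est = 0.62 * 40 + 0.38 * 75.0
T_est = 24.8 + 28.5
T_est = 53.3

53.3


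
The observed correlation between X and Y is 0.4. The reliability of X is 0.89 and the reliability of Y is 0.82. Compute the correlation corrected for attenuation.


r_corrected = rxy / sqrt(rxx * ryy)
= 0.4 / sqrt(0.89 * 0.82)
= 0.4 / sqrt(0.7298)
= 0.4 / 0.854283
r_corrected = 0.4682

0.4682


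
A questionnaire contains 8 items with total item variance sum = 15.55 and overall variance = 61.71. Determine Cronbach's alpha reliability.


alpha = (k/(k-1)) * (1 - sum(si^2)/s_total^2)
= (8/7) * (1 - 15.55/61.71)
alpha = 0.8549

0.8549


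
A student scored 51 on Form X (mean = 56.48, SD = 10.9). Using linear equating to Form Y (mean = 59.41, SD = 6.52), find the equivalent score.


slope = SD_Y / SD_X = 6.52 / 10.9 ~ 0.5982
intercept = mean_Y - slope * mean_X = 59.41 - (6.52 / 10.9) * 56.48 ~ 25.6256
Y = slope * X + intercept. To avoid rounding drift from the rounded slope/intercept, evaluate the equivalent form Y = mean_Y + SD_Y * (X - mean_X) / SD_X at full precision:
Y = 59.41 + 6.52 * (51 - 56.48) / 10.9
Y = 59.41 - 6.52 * 5.48 / 10.9
Y = 59.41 - 35.7296 / 10.9
Y = 59.41 - 3.2779
Y = 56.1321

56.1321


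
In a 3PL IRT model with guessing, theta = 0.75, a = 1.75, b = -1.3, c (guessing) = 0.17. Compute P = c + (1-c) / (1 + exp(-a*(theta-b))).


logit = 1.75*(0.75 - -1.3) = 3.5875
P* = 1/(1 + exp(-3.5875)) = 0.9731
P = 0.17 + (1 - 0.17) * 0.9731
P = 0.9777

0.9777


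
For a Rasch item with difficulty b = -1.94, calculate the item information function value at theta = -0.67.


P = 1/(1+exp(-(-0.67--1.94))) = 0.7807
I = P*(1-P) = 0.7807 * 0.2193
I = 0.1712

0.1712


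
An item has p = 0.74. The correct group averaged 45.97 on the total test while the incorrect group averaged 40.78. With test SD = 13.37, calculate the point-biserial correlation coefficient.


q = 1 - p = 0.26
rpb = ((M1 - M0) / SD) * sqrt(p * q)
rpb = ((45.97 - 40.78) / 13.37) * sqrt(0.74 * 0.26)
rpb = 0.1703

0.1703


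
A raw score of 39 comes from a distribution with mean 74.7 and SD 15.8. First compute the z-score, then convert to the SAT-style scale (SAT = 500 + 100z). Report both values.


z = (X - mean) / SD = (39 - 74.7) / 15.8
z = -35.7 / 15.8
z = -2.2595
SAT-scale = SAT = 500 + 100z
Carry z at full precision (z = -35.7 / 15.8) into the conversion:
SAT-scale = 500 + 100 * (-35.7 / 15.8) = 500 + -3570 / 15.8
SAT-scale = 500 + -225.9494
SAT-scale = 274.0506

274.0506


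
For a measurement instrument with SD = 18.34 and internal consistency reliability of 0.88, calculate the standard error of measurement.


SEM = SD * sqrt(1 - rxx)
SEM = 18.34 * sqrt(1 - 0.88)
SEM = 18.34 * sqrt(0.12) = 18.34 * 0.34641
SEM = 6.3532

6.3532


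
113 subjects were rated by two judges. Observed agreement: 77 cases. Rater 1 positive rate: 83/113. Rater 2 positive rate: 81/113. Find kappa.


P_o = 77/113 = 0.681416
P_e = (83*81 + 30*32) / 12769 = 0.601692
kappa = (P_o - P_e) / (1 - P_e)
kappa = (0.681416 - 0.601692) / (1 - 0.601692)
kappa = 0.2002

0.2002


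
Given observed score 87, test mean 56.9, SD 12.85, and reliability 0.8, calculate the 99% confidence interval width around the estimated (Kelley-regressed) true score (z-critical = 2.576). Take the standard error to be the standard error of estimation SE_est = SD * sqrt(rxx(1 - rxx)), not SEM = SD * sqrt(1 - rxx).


True score estimate = 0.8*87 + 0.2*56.9 = 80.98
SE_est = SD * sqrt(rxx * (1 - rxx)) = 12.85 * sqrt(0.8 * 0.2) = 12.85 * sqrt(0.16) = 5.14
CI = T_est +/- z * SE_est, so width = 2 * z * SE_est = 2 * 2.576 * 5.14
Width = 26.4813

26.4813


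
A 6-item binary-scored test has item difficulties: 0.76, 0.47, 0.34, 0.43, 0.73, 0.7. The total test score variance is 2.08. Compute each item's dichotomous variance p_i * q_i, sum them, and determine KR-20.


For each item, compute p_i * q_i:
  Item 1: 0.76 * 0.24 = 0.1824
  Item 2: 0.47 * 0.53 = 0.2491
  Item 3: 0.34 * 0.66 = 0.2244
  Item 4: 0.43 * 0.57 = 0.2451
  Item 5: 0.73 * 0.27 = 0.1971
  Item 6: 0.7 * 0.3 = 0.21
Sum(p_i * q_i) = 0.1824 + 0.2491 + 0.2244 + 0.2451 + 0.1971 + 0.21 = 1.3081
KR-20 = (k/(k-1)) * (1 - Sum(p_i*q_i) / Var_total)
= (6/5) * (1 - 1.3081/2.08)
= 1.2 * 0.3711
KR-20 = 0.4453

0.4453


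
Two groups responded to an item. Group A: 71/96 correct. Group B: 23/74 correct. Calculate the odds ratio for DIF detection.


Odds_A = 71/25 = 2.84
Odds_B = 23/51 = 0.451
OR = Odds_A / Odds_B = 2.84 / 0.451
Exactly, OR = (71 * 51) / (25 * 23) = 3621 / 575
OR = 6.2974

6.2974


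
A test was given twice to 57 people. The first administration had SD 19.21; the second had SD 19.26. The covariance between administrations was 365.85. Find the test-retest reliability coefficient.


r = cov(X,Y) / (SD_X * SD_Y)
r = 365.85 / (19.21 * 19.26)
r = 365.85 / 369.9846
r = 0.9888

0.9888


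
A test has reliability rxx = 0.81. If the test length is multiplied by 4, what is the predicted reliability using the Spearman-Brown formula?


r_new = (n * rxx) / (1 + (n-1) * rxx)
r_new = (4 * 0.81) / (1 + 3 * 0.81)
r_new = 3.24 / 3.43
r_new = 0.9446

0.9446


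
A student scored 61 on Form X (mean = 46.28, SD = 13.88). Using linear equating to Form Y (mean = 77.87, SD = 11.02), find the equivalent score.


slope = SD_Y / SD_X = 11.02 / 13.88 ~ 0.7939
intercept = mean_Y - slope * mean_X = 77.87 - (11.02 / 13.88) * 46.28 ~ 41.1261
Y = slope * X + intercept. To avoid rounding drift from the rounded slope/intercept, evaluate the equivalent form Y = mean_Y + SD_Y * (X - mean_X) / SD_X at full precision:
Y = 77.87 + 11.02 * (61 - 46.28) / 13.88
Y = 77.87 + 11.02 * 14.72 / 13.88
Y = 77.87 + 162.2144 / 13.88
Y = 77.87 + 11.6869
Y = 89.5569

89.5569


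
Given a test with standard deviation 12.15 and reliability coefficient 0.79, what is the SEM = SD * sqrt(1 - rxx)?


SEM = SD * sqrt(1 - rxx)
SEM = 12.15 * sqrt(1 - 0.79)
SEM = 12.15 * sqrt(0.21) = 12.15 * 0.458258
SEM = 5.5678

5.5678


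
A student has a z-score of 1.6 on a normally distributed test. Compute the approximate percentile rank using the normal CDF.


CDF(z) = 0.5 * (1 + erf(z/sqrt(2)))
erf(1.1314) = 0.8904
CDF = 0.9452
Percentile rank = 0.9452 * 100 = 94.52

94.52


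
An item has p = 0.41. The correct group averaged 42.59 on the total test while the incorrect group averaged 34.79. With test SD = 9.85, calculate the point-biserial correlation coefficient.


q = 1 - p = 0.59
rpb = ((M1 - M0) / SD) * sqrt(p * q)
rpb = ((42.59 - 34.79) / 9.85) * sqrt(0.41 * 0.59)
rpb = 0.3895

0.3895


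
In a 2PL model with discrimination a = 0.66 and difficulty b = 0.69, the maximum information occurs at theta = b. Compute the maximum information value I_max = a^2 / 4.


For 2PL, max info at theta = b = 0.69
I_max = a^2 / 4 = 0.66^2 / 4
= 0.4356 / 4
I_max = 0.1089

0.1089


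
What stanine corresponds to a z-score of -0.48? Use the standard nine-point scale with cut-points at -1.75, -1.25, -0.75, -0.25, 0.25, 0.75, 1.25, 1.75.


Stanine boundaries: [-1.75, -1.25, -0.75, -0.25, 0.25, 0.75, 1.25, 1.75]
z = -0.48
Check each boundary:
  z >= -1.75 -> could be stanine 2
  z >= -1.25 -> could be stanine 3
  z >= -0.75 -> could be stanine 4
  z < -0.25
  z < 0.25
  z < 0.75
  z < 1.25
  z < 1.75
Highest qualifying boundary gives stanine = 4

4


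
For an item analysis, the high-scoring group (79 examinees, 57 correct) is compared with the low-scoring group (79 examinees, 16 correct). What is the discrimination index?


p_upper = 57/79 = 0.7215
p_lower = 16/79 = 0.2025
D = 0.7215 - 0.2025 = 0.519

0.519


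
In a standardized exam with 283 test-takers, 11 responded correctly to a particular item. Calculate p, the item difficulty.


Item difficulty p = number correct / total examinees
p = 11 / 283
p = 0.0389

0.0389


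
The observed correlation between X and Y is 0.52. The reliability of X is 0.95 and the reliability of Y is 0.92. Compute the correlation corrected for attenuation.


r_corrected = rxy / sqrt(rxx * ryy)
= 0.52 / sqrt(0.95 * 0.92)
= 0.52 / sqrt(0.874)
= 0.52 / 0.93488
r_corrected = 0.5562

0.5562


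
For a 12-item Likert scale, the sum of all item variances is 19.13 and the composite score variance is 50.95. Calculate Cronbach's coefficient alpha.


alpha = (k/(k-1)) * (1 - sum(si^2)/s_total^2)
= (12/11) * (1 - 19.13/50.95)
alpha = 0.6813

0.6813


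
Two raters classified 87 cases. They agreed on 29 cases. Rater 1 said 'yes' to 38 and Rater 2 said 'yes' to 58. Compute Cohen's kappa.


P_o = 29/87 = 0.333333
P_e = (38*58 + 49*29) / 7569 = 0.478927
kappa = (P_o - P_e) / (1 - P_e)
kappa = (0.333333 - 0.478927) / (1 - 0.478927)
kappa = -0.2794

-0.2794


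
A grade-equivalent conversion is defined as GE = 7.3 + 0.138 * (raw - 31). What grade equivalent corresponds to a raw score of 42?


raw - median = 42 - 31 = 11
slope * diff = 0.138 * 11 = 1.518
GE = 7.3 + 1.518
GE = 8.818

8.818


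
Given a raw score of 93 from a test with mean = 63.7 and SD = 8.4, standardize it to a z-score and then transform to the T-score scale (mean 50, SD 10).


z = (X - mean) / SD = (93 - 63.7) / 8.4
z = 29.3 / 8.4
z = 3.4881
T-score = T = 50 + 10z
Carry z at full precision (z = 29.3 / 8.4) into the conversion:
T-score = 50 + 10 * (29.3 / 8.4) = 50 + 293 / 8.4
T-score = 50 + 34.881
T-score = 84.881

84.881


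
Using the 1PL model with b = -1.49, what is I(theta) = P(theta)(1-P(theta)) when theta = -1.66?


P = 1/(1+exp(-(-1.66--1.49))) = 0.4576
I = P*(1-P) = 0.4576 * 0.5424
I = 0.2482

0.2482


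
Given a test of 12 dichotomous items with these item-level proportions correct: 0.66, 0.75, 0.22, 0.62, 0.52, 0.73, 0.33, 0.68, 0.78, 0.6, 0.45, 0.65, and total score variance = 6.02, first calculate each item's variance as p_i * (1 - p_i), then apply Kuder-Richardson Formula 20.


For each item, compute p_i * q_i:
  Item 1: 0.66 * 0.34 = 0.2244
  Item 2: 0.75 * 0.25 = 0.1875
  Item 3: 0.22 * 0.78 = 0.1716
  Item 4: 0.62 * 0.38 = 0.2356
  Item 5: 0.52 * 0.48 = 0.2496
  Item 6: 0.73 * 0.27 = 0.1971
  Item 7: 0.33 * 0.67 = 0.2211
  Item 8: 0.68 * 0.32 = 0.2176
  Item 9: 0.78 * 0.22 = 0.1716
  Item 10: 0.6 * 0.4 = 0.24
  Item 11: 0.45 * 0.55 = 0.2475
  Item 12: 0.65 * 0.35 = 0.2275
Sum(p_i * q_i) = 0.2244 + 0.1875 + 0.1716 + 0.2356 + 0.2496 + 0.1971 + 0.2211 + 0.2176 + 0.1716 + 0.24 + 0.2475 + 0.2275 = 2.5911
KR-20 = (k/(k-1)) * (1 - Sum(p_i*q_i) / Var_total)
= (12/11) * (1 - 2.5911/6.02)
= 1.0909 * 0.5696
KR-20 = 0.6214

0.6214


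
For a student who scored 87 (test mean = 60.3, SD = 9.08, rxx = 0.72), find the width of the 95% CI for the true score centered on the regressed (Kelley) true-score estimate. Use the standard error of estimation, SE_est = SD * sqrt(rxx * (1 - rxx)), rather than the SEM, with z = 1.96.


True score estimate = 0.72*87 + 0.28*60.3 = 79.524
SE_est = SD * sqrt(rxx * (1 - rxx)) = 9.08 * sqrt(0.72 * 0.28) = 9.08 * sqrt(0.2016) = 4.07691
CI = T_est +/- z * SE_est, so width = 2 * z * SE_est = 2 * 1.96 * 4.07691
Width = 15.9815

15.9815


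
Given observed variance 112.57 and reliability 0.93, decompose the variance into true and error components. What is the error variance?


var_true = rxx * var_obs = 0.93 * 112.57 = 104.6901
var_error = var_obs - var_true
var_error = 112.57 - 104.6901
var_error = 7.8799

7.8799


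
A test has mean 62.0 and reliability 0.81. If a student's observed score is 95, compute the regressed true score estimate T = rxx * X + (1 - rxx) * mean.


T_est = rxx * X + (1 - rxx) * mean
T_est = 0.81 * 95 + 0.19 * 62.0
T_est = 76.95 + 11.78
T_est = 88.73

88.73


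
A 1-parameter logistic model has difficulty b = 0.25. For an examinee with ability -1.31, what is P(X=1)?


theta - b = -1.31 - 0.25 = -1.56
exp(-(theta - b)) = exp(1.56) = 4.7588
P = 1 / (1 + 4.7588)
P = 0.1736

0.1736


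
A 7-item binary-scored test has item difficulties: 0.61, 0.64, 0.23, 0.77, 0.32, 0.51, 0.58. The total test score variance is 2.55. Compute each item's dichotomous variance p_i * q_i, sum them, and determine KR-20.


For each item, compute p_i * q_i:
  Item 1: 0.61 * 0.39 = 0.2379
  Item 2: 0.64 * 0.36 = 0.2304
  Item 3: 0.23 * 0.77 = 0.1771
  Item 4: 0.77 * 0.23 = 0.1771
  Item 5: 0.32 * 0.68 = 0.2176
  Item 6: 0.51 * 0.49 = 0.2499
  Item 7: 0.58 * 0.42 = 0.2436
Sum(p_i * q_i) = 0.2379 + 0.2304 + 0.1771 + 0.1771 + 0.2176 + 0.2499 + 0.2436 = 1.5336
KR-20 = (k/(k-1)) * (1 - Sum(p_i*q_i) / Var_total)
= (7/6) * (1 - 1.5336/2.55)
= 1.1667 * 0.3986
KR-20 = 0.465

0.465


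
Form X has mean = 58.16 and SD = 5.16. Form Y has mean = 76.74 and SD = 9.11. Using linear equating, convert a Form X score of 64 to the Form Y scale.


slope = SD_Y / SD_X = 9.11 / 5.16 ~ 1.7655
intercept = mean_Y - slope * mean_X = 76.74 - (9.11 / 5.16) * 58.16 ~ -25.9417
Y = slope * X + intercept. To avoid rounding drift from the rounded slope/intercept, evaluate the equivalent form Y = mean_Y + SD_Y * (X - mean_X) / SD_X at full precision:
Y = 76.74 + 9.11 * (64 - 58.16) / 5.16
Y = 76.74 + 9.11 * 5.84 / 5.16
Y = 76.74 + 53.2024 / 5.16
Y = 76.74 + 10.3105
Y = 87.0505

87.0505


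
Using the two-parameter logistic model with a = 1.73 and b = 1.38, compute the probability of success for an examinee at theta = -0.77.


a*(theta - b) = 1.73 * (-0.77 - 1.38) = -3.7195
exp(--3.7195) = 41.2438
P = 1 / (1 + 41.2438)
P = 0.0237

0.0237


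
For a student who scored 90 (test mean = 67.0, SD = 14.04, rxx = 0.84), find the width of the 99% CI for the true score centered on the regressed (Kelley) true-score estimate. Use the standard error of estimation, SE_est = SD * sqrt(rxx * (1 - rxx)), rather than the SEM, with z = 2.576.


True score estimate = 0.84*90 + 0.16*67.0 = 86.32
SE_est = SD * sqrt(rxx * (1 - rxx)) = 14.04 * sqrt(0.84 * 0.16) = 14.04 * sqrt(0.1344) = 5.147149
CI = T_est +/- z * SE_est, so width = 2 * z * SE_est = 2 * 2.576 * 5.147149
Width = 26.5181

26.5181


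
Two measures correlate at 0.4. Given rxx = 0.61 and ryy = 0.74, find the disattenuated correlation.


r_corrected = rxy / sqrt(rxx * ryy)
= 0.4 / sqrt(0.61 * 0.74)
= 0.4 / sqrt(0.4514)
= 0.4 / 0.671863
r_corrected = 0.5954

0.5954


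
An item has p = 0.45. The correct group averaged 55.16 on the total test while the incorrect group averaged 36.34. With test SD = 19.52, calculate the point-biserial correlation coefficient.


q = 1 - p = 0.55
rpb = ((M1 - M0) / SD) * sqrt(p * q)
rpb = ((55.16 - 36.34) / 19.52) * sqrt(0.45 * 0.55)
rpb = 0.4797

0.4797


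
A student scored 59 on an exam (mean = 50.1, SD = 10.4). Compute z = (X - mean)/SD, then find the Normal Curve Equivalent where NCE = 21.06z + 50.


z = (X - mean) / SD = (59 - 50.1) / 10.4
z = 8.9 / 10.4
z = 0.8558
NCE = NCE = 21.06z + 50
Carry z at full precision (z = 8.9 / 10.4) into the conversion:
NCE = 21.06 * (8.9 / 10.4) + 50 = 187.434 / 10.4 + 50
NCE = 18.0225 + 50
NCE = 68.0225

68.0225


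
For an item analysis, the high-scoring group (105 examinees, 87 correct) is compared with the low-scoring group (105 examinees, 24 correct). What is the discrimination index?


p_upper = 87/105 = 0.8286
p_lower = 24/105 = 0.2286
D = 0.8286 - 0.2286 = 0.6

0.6


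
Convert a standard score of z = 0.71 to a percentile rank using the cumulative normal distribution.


CDF(z) = 0.5 * (1 + erf(z/sqrt(2)))
erf(0.502) = 0.5223
CDF = 0.7611
Percentile rank = 0.7611 * 100 = 76.11

76.11


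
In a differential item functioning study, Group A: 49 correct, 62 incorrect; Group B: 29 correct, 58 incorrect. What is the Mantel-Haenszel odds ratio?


Odds_A = 49/62 = 0.7903
Odds_B = 29/58 = 0.5
OR = Odds_A / Odds_B = 0.7903 / 0.5
Exactly, OR = (49 * 58) / (62 * 29) = 2842 / 1798
OR = 1.5806

1.5806
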